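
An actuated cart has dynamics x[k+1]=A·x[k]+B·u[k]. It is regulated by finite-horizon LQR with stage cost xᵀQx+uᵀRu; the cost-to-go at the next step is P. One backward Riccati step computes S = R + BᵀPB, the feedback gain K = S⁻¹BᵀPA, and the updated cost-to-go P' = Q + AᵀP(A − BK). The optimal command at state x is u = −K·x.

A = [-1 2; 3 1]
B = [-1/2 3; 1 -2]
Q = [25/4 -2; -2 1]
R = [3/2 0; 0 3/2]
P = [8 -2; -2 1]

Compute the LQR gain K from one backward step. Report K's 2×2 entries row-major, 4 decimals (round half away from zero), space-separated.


BᵀP = [-6.0000 2.0000; 28.0000 -8.0000]
S = R + BᵀPB = [3/2 0; 0 3/2] + [5.0000 -22.0000; -22.0000 100.0000] = [6.5000 -22.0000; -22.0000 101.5000]
BᵀPA = [12.0000 -10.0000; -52.0000 48.0000]
K = S⁻¹·BᵀPA = [0.4211 0.2333; -0.4211 0.5235]
A−BK = [0.4737 0.5462; 1.7368 1.8137]
AᵀP(A−BK) = [2.0526 1.4211; 1.4211 2.2063]
P' = Q + AᵀP(A−BK) = [8.3026 -0.5789; -0.5789 3.2063]
tr(P') = 11.5089

0.4211 0.2333 -0.4211 0.5235


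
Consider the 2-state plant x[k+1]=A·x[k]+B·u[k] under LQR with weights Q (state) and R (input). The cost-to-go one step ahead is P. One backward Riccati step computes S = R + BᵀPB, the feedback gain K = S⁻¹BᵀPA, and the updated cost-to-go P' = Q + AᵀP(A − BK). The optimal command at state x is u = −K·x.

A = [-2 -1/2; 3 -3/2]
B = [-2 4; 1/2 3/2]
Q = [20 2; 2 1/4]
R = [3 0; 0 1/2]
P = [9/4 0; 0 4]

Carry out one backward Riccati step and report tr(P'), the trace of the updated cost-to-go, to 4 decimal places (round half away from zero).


39.5162

BᵀP = [-4.5000 2.0000; 9.0000 6.0000]
S = R + BᵀPB = [3 0; 0 1/2] + [10.0000 -15.0000; -15.0000 45.0000] = [13.0000 -15.0000; -15.0000 45.5000]
BᵀPA = [15.0000 -0.7500; 0.0000 -13.5000]
K = S⁻¹·BᵀPA = [1.8622 -0.6456; 0.6139 -0.5095]
A−BK = [-0.7312 0.2469; 1.1480 -0.4129]
AᵀP(A−BK) = [17.0668 -6.0655; -6.0655 2.1994]
P' = Q + AᵀP(A−BK) = [37.0668 -4.0655; -4.0655 2.4494]
tr(P') = 39.5162


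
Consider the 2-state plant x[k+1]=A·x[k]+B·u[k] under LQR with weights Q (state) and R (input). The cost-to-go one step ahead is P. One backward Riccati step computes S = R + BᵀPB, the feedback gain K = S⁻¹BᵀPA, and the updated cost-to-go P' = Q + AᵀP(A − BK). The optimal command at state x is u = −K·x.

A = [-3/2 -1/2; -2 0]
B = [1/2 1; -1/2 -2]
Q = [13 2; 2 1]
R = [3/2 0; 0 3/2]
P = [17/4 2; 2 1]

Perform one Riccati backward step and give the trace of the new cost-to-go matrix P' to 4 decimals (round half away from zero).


36.4406

BᵀP = [1.1250 0.5000; 0.2500 0.0000]
S = R + BᵀPB = [3/2 0; 0 3/2] + [0.3125 0.1250; 0.1250 0.2500] = [1.8125 0.1250; 0.1250 1.7500]
BᵀPA = [-2.6875 -0.5625; -0.3750 -0.1250]
K = S⁻¹·BᵀPA = [-1.4752 -0.3069; -0.1089 -0.0495]
A−BK = [-0.6535 -0.2970; -2.9554 -0.2525]
AᵀP(A−BK) = [21.5569 4.3441; 4.3441 0.8837]
P' = Q + AᵀP(A−BK) = [34.5569 6.3441; 6.3441 1.8837]
tr(P') = 36.4406


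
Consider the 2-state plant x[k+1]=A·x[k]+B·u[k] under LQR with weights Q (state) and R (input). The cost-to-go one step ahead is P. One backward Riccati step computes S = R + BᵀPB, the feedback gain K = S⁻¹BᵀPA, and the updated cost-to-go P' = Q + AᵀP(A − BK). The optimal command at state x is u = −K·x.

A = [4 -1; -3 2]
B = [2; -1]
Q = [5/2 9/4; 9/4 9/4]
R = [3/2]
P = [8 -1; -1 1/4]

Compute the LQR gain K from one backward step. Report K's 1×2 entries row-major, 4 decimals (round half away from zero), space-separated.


1.9801 -0.5695

BᵀP = [17.0000 -2.2500]
S = R + BᵀPB = [3/2] + [36.2500] = [37.7500]
BᵀPA = [74.7500 -21.5000]
K = S⁻¹·BᵀPA = [1.9801 -0.5695]
A−BK = [0.0397 0.1391; -1.0199 1.4305]
AᵀP(A−BK) = [6.2351 -1.9272; -1.9272 0.7550]
P' = Q + AᵀP(A−BK) = [8.7351 0.3228; 0.3228 3.0050]
tr(P') = 11.7401


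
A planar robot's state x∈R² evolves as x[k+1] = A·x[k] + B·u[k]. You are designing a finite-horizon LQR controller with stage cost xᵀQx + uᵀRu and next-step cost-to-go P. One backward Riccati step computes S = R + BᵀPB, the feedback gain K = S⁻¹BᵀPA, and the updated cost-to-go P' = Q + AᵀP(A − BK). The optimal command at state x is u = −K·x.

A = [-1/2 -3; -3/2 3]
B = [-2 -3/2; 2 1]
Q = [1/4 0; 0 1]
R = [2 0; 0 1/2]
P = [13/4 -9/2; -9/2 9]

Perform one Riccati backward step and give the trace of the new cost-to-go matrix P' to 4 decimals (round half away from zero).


5.3007

BᵀP = [-15.5000 27.0000; -9.3750 15.7500]
S = R + BᵀPB = [2 0; 0 1/2] + [85.0000 50.2500; 50.2500 29.8125] = [87.0000 50.2500; 50.2500 30.3125]
BᵀPA = [-32.7500 127.5000; -18.9375 75.3750]
K = S⁻¹·BᵀPA = [-0.3668 0.6890; -0.0167 1.3445]
A−BK = [-1.2586 0.3946; -0.7497 0.2776]
AᵀP(A−BK) = [1.9838 -1.1003; -1.1003 2.0669]
P' = Q + AᵀP(A−BK) = [2.2338 -1.1003; -1.1003 3.0669]
tr(P') = 5.3007


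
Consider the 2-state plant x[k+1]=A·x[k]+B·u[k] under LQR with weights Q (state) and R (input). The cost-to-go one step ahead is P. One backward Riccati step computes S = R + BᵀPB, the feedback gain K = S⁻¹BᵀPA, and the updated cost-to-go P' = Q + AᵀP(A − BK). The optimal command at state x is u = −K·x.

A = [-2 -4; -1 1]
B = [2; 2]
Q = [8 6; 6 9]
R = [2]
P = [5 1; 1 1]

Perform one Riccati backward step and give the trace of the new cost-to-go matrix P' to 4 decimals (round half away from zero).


35.0000

BᵀP = [12.0000 4.0000]
S = R + BᵀPB = [2] + [32.0000] = [34.0000]
BᵀPA = [-28.0000 -44.0000]
K = S⁻¹·BᵀPA = [-0.8235 -1.2941]
A−BK = [-0.3529 -1.4118; 0.6471 3.5882]
AᵀP(A−BK) = [1.9412 4.7647; 4.7647 16.0588]
P' = Q + AᵀP(A−BK) = [9.9412 10.7647; 10.7647 25.0588]
tr(P') = 35.0000


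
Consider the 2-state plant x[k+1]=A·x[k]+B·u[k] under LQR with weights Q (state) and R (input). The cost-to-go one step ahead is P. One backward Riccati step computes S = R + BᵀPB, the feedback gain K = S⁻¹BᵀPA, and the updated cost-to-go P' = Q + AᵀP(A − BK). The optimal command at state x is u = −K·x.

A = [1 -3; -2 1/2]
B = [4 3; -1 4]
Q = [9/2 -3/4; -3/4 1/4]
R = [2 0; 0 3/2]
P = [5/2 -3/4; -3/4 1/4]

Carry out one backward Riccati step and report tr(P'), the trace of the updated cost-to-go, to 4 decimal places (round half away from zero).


BᵀP = [10.7500 -3.2500; 4.5000 -1.2500]
S = R + BᵀPB = [2 0; 0 3/2] + [46.2500 19.2500; 19.2500 8.5000] = [48.2500 19.2500; 19.2500 10.0000]
BᵀPA = [17.2500 -33.8750; 7.0000 -14.1250]
K = S⁻¹·BᵀPA = [0.3372 -0.5972; 0.0508 -0.2630]
A−BK = [-0.5014 0.1776; -1.8660 0.9548]
AᵀP(A−BK) = [0.3269 -0.4832; -0.4832 0.8693]
P' = Q + AᵀP(A−BK) = [4.8269 -1.2332; -1.2332 1.1193]
tr(P') = 5.9463

5.9463


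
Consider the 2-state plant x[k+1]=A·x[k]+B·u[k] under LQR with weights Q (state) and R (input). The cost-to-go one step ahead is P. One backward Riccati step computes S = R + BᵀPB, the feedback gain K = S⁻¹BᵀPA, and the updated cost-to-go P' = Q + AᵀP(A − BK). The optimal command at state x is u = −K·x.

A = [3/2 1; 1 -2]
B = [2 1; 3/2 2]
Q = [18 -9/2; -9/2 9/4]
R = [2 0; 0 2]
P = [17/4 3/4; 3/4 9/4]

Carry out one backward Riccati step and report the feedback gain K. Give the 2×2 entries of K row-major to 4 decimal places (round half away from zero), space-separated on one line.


BᵀP = [9.6250 4.8750; 5.7500 5.2500]
S = R + BᵀPB = [2 0; 0 2] + [26.5625 19.3750; 19.3750 16.2500] = [28.5625 19.3750; 19.3750 18.2500]
BᵀPA = [19.3125 -0.1250; 13.8750 -4.7500]
K = S⁻¹·BᵀPA = [0.5733 0.6153; 0.1517 -0.9135]
A−BK = [0.2018 0.6829; -0.1632 -1.0960]
AᵀP(A−BK) = [0.8869 1.1671; 1.1671 5.9880]
P' = Q + AᵀP(A−BK) = [18.8869 -3.3329; -3.3329 8.2380]
tr(P') = 27.1249

0.5733 0.6153 0.1517 -0.9135


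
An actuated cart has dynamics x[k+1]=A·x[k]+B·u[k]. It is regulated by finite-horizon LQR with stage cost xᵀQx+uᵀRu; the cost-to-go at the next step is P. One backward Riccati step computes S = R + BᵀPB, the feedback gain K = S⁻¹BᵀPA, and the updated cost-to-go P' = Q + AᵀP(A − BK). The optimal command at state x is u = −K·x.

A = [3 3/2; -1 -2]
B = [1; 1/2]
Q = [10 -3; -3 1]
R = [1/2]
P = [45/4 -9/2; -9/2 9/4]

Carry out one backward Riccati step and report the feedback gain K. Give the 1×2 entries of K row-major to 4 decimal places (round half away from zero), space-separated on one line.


BᵀP = [9.0000 -3.3750]
S = R + BᵀPB = [1/2] + [7.3125] = [7.8125]
BᵀPA = [30.3750 20.2500]
K = S⁻¹·BᵀPA = [3.8880 2.5920]
A−BK = [-0.8880 -1.0920; -2.9440 -3.2960]
AᵀP(A−BK) = [12.4020 10.1430; 10.1430 8.8245]
P' = Q + AᵀP(A−BK) = [22.4020 7.1430; 7.1430 9.8245]
tr(P') = 32.2265

3.8880 2.5920


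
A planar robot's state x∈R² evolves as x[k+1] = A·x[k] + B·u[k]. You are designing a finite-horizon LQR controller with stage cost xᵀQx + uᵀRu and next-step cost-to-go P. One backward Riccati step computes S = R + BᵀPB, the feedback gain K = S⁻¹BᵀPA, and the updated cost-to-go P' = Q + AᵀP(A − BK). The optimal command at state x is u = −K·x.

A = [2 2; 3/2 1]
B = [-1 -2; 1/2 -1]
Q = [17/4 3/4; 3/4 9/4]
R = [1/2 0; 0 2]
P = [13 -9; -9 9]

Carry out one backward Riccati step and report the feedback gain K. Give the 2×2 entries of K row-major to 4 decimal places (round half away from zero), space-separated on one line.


BᵀP = [-17.5000 13.5000; -17.0000 9.0000]
S = R + BᵀPB = [1/2 0; 0 2] + [24.2500 21.5000; 21.5000 25.0000] = [24.7500 21.5000; 21.5000 27.0000]
BᵀPA = [-14.7500 -21.5000; -20.5000 -25.0000]
K = S⁻¹·BᵀPA = [0.2063 -0.2087; -0.9235 -0.7597]
A−BK = [0.3592 0.2718; 0.4733 0.3447]
AᵀP(A−BK) = [2.3604 1.8471; 1.8471 1.5194]
P' = Q + AᵀP(A−BK) = [6.6104 2.5971; 2.5971 3.7694]
tr(P') = 10.3799

0.2063 -0.2087 -0.9235 -0.7597


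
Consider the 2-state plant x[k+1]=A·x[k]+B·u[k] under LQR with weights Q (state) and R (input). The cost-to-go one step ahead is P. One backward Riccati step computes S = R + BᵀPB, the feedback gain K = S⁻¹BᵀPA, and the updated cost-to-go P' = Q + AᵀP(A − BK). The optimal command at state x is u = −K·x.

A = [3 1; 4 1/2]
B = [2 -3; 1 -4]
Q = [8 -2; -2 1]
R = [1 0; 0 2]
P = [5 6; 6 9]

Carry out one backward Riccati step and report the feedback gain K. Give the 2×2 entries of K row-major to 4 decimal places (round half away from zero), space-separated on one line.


0.3964 0.2485 -0.8378 -0.0991

BᵀP = [16.0000 21.0000; -39.0000 -54.0000]
S = R + BᵀPB = [1 0; 0 2] + [53.0000 -132.0000; -132.0000 333.0000] = [54.0000 -132.0000; -132.0000 335.0000]
BᵀPA = [132.0000 26.5000; -333.0000 -66.0000]
K = S⁻¹·BᵀPA = [0.3964 0.2485; -0.8378 -0.0991]
A−BK = [-0.3063 0.2057; 0.2523 -0.1449]
AᵀP(A−BK) = [1.6757 0.1982; 0.1982 0.1242]
P' = Q + AᵀP(A−BK) = [9.6757 -1.8018; -1.8018 1.1242]
tr(P') = 10.7999


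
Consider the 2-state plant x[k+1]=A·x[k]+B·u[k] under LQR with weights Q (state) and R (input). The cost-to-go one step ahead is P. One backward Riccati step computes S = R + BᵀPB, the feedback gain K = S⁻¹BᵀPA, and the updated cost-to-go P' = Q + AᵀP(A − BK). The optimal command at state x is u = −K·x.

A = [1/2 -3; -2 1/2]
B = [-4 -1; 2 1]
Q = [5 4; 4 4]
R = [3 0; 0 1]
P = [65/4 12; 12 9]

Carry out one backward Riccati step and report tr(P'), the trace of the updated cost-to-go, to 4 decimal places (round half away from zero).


BᵀP = [-41.0000 -30.0000; -4.2500 -3.0000]
S = R + BᵀPB = [3 0; 0 1] + [104.0000 11.0000; 11.0000 1.2500] = [107.0000 11.0000; 11.0000 2.2500]
BᵀPA = [39.5000 108.0000; 3.8750 11.2500]
K = S⁻¹·BᵀPA = [0.3862 0.9958; -0.1660 0.1315]
A−BK = [1.8789 1.1148; -2.6065 -1.6232]
AᵀP(A−BK) = [1.4499 1.7803; 1.7803 3.4713]
P' = Q + AᵀP(A−BK) = [6.4499 5.7803; 5.7803 7.4713]
tr(P') = 13.9212

13.9212


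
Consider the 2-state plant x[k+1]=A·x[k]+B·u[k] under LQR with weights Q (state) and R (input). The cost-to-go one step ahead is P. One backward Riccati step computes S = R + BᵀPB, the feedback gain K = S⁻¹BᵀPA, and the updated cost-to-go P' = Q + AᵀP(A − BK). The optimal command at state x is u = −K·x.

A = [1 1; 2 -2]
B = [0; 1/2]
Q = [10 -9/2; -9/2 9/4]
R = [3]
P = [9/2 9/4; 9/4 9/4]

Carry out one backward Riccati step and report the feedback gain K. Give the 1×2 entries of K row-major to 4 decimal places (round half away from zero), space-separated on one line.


0.9474 -0.3158

BᵀP = [1.1250 1.1250]
S = R + BᵀPB = [3] + [0.5625] = [3.5625]
BᵀPA = [3.3750 -1.1250]
K = S⁻¹·BᵀPA = [0.9474 -0.3158]
A−BK = [1.0000 1.0000; 1.5263 -1.8421]
AᵀP(A−BK) = [19.3026 -3.4342; -3.4342 4.1447]
P' = Q + AᵀP(A−BK) = [29.3026 -7.9342; -7.9342 6.3947]
tr(P') = 35.6974


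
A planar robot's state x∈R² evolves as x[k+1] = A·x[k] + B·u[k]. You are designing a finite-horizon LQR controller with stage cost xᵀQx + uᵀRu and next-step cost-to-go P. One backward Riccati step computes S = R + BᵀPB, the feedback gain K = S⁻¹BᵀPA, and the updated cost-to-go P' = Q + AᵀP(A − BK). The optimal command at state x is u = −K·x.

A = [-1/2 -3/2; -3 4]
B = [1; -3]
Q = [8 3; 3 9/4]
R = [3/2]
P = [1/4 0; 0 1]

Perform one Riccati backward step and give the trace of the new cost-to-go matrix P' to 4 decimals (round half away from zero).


14.3023

BᵀP = [0.2500 -3.0000]
S = R + BᵀPB = [3/2] + [9.2500] = [10.7500]
BᵀPA = [8.8750 -12.3750]
K = S⁻¹·BᵀPA = [0.8256 -1.1512]
A−BK = [-1.3256 -0.3488; -0.5233 0.5465]
AᵀP(A−BK) = [1.7355 -1.5959; -1.5959 2.3169]
P' = Q + AᵀP(A−BK) = [9.7355 1.4041; 1.4041 4.5669]
tr(P') = 14.3023


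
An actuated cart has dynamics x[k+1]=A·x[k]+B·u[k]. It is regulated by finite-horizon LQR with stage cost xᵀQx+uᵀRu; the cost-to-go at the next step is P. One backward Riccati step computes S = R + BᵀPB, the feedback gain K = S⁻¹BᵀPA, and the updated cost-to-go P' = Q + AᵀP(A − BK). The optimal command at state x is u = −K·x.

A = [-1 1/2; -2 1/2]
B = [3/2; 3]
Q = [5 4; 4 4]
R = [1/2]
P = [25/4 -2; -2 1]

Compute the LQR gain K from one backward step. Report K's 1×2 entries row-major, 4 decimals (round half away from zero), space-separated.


BᵀP = [3.3750 0.0000]
S = R + BᵀPB = [1/2] + [5.0625] = [5.5625]
BᵀPA = [-3.3750 1.6875]
K = S⁻¹·BᵀPA = [-0.6067 0.3034]
A−BK = [-0.0899 0.0449; -0.1798 -0.4101]
AᵀP(A−BK) = [0.2022 -0.1011; -0.1011 0.3006]
P' = Q + AᵀP(A−BK) = [5.2022 3.8989; 3.8989 4.3006]
tr(P') = 9.5028

-0.6067 0.3034


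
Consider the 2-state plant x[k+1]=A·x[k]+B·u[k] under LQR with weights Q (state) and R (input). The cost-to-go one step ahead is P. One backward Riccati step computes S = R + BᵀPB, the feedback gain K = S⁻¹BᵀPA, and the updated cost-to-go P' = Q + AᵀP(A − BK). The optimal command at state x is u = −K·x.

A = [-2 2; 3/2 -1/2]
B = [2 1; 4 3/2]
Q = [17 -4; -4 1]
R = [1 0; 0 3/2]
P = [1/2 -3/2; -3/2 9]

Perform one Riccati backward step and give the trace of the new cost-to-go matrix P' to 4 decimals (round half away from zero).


22.0031

BᵀP = [-5.0000 33.0000; -1.7500 12.0000]
S = R + BᵀPB = [1 0; 0 3/2] + [122.0000 44.5000; 44.5000 16.2500] = [123.0000 44.5000; 44.5000 17.7500]
BᵀPA = [59.5000 -26.5000; 21.5000 -9.5000]
K = S⁻¹·BᵀPA = [0.4895 -0.2346; -0.0160 0.0530]
A−BK = [-2.9631 2.4163; -0.4341 0.3590]
AᵀP(A−BK) = [2.4671 -1.9295; -1.9295 1.5360]
P' = Q + AᵀP(A−BK) = [19.4671 -5.9295; -5.9295 2.5360]
tr(P') = 22.0031


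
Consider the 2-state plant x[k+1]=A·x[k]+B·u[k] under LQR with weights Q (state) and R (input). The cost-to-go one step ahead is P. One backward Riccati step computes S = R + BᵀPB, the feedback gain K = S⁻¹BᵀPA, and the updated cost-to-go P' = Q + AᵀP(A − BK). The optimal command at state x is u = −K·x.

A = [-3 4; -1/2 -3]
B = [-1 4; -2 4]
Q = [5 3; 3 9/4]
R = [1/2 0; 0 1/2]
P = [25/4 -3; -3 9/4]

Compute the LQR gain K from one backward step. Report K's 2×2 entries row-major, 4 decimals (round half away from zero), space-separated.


-1.9611 5.5286 -1.2649 2.4617

BᵀP = [-0.2500 -1.5000; 13.0000 -3.0000]
S = R + BᵀPB = [1/2 0; 0 1/2] + [3.2500 -7.0000; -7.0000 40.0000] = [3.7500 -7.0000; -7.0000 40.5000]
BᵀPA = [1.5000 3.5000; -37.5000 61.0000]
K = S⁻¹·BᵀPA = [-1.9611 5.5286; -1.2649 2.4617]
A−BK = [0.0984 -0.3183; 0.6373 -1.7898]
AᵀP(A−BK) = [3.3210 -8.6031; -8.6031 22.7348]
P' = Q + AᵀP(A−BK) = [8.3210 -5.6031; -5.6031 24.9848]
tr(P') = 33.3058


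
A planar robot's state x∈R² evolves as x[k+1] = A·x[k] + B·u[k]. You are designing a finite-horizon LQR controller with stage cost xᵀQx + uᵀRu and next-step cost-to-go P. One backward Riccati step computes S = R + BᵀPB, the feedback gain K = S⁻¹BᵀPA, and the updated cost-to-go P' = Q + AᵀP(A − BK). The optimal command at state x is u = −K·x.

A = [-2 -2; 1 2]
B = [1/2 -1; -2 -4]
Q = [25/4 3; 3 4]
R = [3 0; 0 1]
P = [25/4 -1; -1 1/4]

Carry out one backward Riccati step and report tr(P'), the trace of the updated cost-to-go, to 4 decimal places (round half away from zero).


BᵀP = [5.1250 -1.0000; -2.2500 0.0000]
S = R + BᵀPB = [3 0; 0 1] + [4.5625 -1.1250; -1.1250 2.2500] = [7.5625 -1.1250; -1.1250 3.2500]
BᵀPA = [-11.2500 -12.2500; 4.5000 4.5000]
K = S⁻¹·BᵀPA = [-1.3512 -1.4906; 0.9169 0.8686]
A−BK = [-0.4075 -0.3861; 1.9651 2.4933]
AᵀP(A−BK) = [9.9229 10.8217; 10.8217 11.8311]
P' = Q + AᵀP(A−BK) = [16.1729 13.8217; 13.8217 15.8311]
tr(P') = 32.0040

32.0040


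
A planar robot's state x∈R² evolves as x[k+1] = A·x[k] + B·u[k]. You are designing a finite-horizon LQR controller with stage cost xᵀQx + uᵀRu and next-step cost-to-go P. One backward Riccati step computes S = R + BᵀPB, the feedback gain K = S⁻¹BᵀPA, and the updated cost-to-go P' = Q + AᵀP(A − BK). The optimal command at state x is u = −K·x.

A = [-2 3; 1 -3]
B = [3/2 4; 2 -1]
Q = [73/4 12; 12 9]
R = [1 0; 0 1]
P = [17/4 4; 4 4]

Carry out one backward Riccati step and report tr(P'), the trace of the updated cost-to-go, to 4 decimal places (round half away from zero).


BᵀP = [14.3750 14.0000; 13.0000 12.0000]
S = R + BᵀPB = [1 0; 0 1] + [49.5625 43.5000; 43.5000 40.0000] = [50.5625 43.5000; 43.5000 41.0000]
BᵀPA = [-14.7500 1.1250; -14.0000 3.0000]
K = S⁻¹·BᵀPA = [0.0235 -0.4666; -0.3664 0.5683]
A−BK = [-0.5697 1.4269; 0.5866 -1.4984]
AᵀP(A−BK) = [0.2171 -0.4272; -0.4272 1.0702]
P' = Q + AᵀP(A−BK) = [18.4671 11.5728; 11.5728 10.0702]
tr(P') = 28.5372

28.5372


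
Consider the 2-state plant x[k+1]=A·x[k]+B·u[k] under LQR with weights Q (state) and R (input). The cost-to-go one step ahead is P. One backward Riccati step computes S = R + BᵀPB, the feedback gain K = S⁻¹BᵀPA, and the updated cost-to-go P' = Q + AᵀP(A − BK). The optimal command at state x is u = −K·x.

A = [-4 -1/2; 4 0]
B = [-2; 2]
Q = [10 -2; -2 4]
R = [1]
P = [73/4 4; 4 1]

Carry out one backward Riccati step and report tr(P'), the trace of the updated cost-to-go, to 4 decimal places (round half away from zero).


18.0611

BᵀP = [-28.5000 -6.0000]
S = R + BᵀPB = [1] + [45.0000] = [46.0000]
BᵀPA = [90.0000 14.2500]
K = S⁻¹·BᵀPA = [1.9565 0.3098]
A−BK = [-0.0870 0.1196; 0.0870 -0.6196]
AᵀP(A−BK) = [3.9130 0.6196; 0.6196 0.1481]
P' = Q + AᵀP(A−BK) = [13.9130 -1.3804; -1.3804 4.1481]
tr(P') = 18.0611


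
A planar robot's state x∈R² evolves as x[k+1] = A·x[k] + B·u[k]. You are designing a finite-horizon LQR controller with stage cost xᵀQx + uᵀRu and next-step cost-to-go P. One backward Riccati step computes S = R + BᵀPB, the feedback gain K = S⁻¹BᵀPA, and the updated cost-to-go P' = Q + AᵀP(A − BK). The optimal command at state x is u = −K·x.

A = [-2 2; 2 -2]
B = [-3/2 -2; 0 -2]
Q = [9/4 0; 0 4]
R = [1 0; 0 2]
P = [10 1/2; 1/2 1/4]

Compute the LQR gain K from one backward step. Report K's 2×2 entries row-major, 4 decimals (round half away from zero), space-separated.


BᵀP = [-15.0000 -0.7500; -21.0000 -1.5000]
S = R + BᵀPB = [1 0; 0 2] + [22.5000 31.5000; 31.5000 45.0000] = [23.5000 31.5000; 31.5000 47.0000]
BᵀPA = [28.5000 -28.5000; 39.0000 -39.0000]
K = S⁻¹·BᵀPA = [0.9889 -0.9889; 0.1670 -0.1670]
A−BK = [-0.1826 0.1826; 2.3341 -2.3341]
AᵀP(A−BK) = [2.3029 -2.3029; -2.3029 2.3029]
P' = Q + AᵀP(A−BK) = [4.5529 -2.3029; -2.3029 6.3029]
tr(P') = 10.8558

0.9889 -0.9889 0.1670 -0.1670


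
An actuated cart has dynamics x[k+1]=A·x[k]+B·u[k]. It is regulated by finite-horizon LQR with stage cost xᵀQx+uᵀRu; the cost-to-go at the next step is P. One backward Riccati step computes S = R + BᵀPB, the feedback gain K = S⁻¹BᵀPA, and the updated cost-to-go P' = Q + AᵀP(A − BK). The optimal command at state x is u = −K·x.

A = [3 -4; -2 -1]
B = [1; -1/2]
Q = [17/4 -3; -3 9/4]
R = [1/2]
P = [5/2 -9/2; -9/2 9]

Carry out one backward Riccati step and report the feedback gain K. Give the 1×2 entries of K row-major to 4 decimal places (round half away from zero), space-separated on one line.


3.3077 -1.0256

BᵀP = [4.7500 -9.0000]
S = R + BᵀPB = [1/2] + [9.2500] = [9.7500]
BᵀPA = [32.2500 -10.0000]
K = S⁻¹·BᵀPA = [3.3077 -1.0256]
A−BK = [-0.3077 -2.9744; -0.3462 -1.5128]
AᵀP(A−BK) = [5.8269 -1.4231; -1.4231 2.7436]
P' = Q + AᵀP(A−BK) = [10.0769 -4.4231; -4.4231 4.9936]
tr(P') = 15.0705


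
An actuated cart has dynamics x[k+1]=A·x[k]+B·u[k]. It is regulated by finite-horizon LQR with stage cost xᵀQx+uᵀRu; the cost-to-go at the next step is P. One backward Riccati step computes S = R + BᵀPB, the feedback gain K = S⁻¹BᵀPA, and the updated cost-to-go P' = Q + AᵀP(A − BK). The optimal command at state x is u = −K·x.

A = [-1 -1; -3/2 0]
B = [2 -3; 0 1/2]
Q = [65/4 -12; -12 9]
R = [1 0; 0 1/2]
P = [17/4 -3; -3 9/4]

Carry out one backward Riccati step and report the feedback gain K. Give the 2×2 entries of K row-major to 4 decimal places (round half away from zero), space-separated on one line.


BᵀP = [8.5000 -6.0000; -14.2500 10.1250]
S = R + BᵀPB = [1 0; 0 1/2] + [17.0000 -28.5000; -28.5000 47.8125] = [18.0000 -28.5000; -28.5000 48.3125]
BᵀPA = [0.5000 -8.5000; -0.9375 14.2500]
K = S⁻¹·BᵀPA = [-0.0447 -0.0790; -0.0458 0.2484]
A−BK = [-1.0479 -0.0969; -1.4771 -0.1242]
AᵀP(A−BK) = [0.2919 0.0223; 0.0223 0.0395]
P' = Q + AᵀP(A−BK) = [16.5419 -11.9777; -11.9777 9.0395]
tr(P') = 25.5814

-0.0447 -0.0790 -0.0458 0.2484


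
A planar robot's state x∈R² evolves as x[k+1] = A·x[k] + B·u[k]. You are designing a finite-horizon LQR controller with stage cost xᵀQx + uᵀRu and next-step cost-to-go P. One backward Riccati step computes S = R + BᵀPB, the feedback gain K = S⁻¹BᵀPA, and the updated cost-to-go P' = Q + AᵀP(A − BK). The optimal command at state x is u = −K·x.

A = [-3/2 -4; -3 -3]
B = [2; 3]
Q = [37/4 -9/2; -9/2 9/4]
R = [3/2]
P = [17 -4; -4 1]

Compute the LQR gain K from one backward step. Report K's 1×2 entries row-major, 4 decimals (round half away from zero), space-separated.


-0.5902 -2.3934

BᵀP = [22.0000 -5.0000]
S = R + BᵀPB = [3/2] + [29.0000] = [30.5000]
BᵀPA = [-18.0000 -73.0000]
K = S⁻¹·BᵀPA = [-0.5902 -2.3934]
A−BK = [-0.3197 0.7869; -1.2295 4.1803]
AᵀP(A−BK) = [0.6270 1.9180; 1.9180 10.2787]
P' = Q + AᵀP(A−BK) = [9.8770 -2.5820; -2.5820 12.5287]
tr(P') = 22.4057


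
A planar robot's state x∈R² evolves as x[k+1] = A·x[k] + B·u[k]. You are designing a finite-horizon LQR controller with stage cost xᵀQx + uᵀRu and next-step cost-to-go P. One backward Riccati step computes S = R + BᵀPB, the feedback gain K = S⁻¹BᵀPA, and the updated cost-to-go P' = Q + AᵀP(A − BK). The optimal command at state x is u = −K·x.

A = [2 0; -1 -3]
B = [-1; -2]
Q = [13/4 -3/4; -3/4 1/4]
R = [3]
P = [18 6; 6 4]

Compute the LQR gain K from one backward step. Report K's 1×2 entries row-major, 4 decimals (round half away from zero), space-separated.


BᵀP = [-30.0000 -14.0000]
S = R + BᵀPB = [3] + [58.0000] = [61.0000]
BᵀPA = [-46.0000 42.0000]
K = S⁻¹·BᵀPA = [-0.7541 0.6885]
A−BK = [1.2459 0.6885; -2.5082 -1.6230]
AᵀP(A−BK) = [17.3115 7.6721; 7.6721 7.0820]
P' = Q + AᵀP(A−BK) = [20.5615 6.9221; 6.9221 7.3320]
tr(P') = 27.8934

-0.7541 0.6885


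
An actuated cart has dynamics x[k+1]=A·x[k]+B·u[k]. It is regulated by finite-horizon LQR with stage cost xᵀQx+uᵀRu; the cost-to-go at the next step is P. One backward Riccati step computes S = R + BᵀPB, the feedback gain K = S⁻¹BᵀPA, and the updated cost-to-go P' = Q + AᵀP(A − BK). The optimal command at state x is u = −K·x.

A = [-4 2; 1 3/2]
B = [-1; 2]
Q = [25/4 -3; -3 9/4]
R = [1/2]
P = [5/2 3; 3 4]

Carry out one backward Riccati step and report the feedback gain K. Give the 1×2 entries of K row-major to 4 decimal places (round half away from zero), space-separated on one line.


-1.2857 2.0714

BᵀP = [3.5000 5.0000]
S = R + BᵀPB = [1/2] + [6.5000] = [7.0000]
BᵀPA = [-9.0000 14.5000]
K = S⁻¹·BᵀPA = [-1.2857 2.0714]
A−BK = [-5.2857 4.0714; 3.5714 -2.6429]
AᵀP(A−BK) = [8.4286 -7.3571; -7.3571 6.9643]
P' = Q + AᵀP(A−BK) = [14.6786 -10.3571; -10.3571 9.2143]
tr(P') = 23.8929


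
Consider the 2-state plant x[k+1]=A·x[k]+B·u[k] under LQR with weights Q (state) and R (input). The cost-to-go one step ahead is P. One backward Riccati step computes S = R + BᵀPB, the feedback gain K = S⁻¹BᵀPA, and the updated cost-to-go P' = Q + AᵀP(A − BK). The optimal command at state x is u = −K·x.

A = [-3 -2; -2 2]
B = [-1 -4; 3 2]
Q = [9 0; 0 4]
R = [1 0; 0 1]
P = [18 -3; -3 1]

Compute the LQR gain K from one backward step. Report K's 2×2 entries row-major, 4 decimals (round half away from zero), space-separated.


-0.9261 0.3313 0.9300 0.4230

BᵀP = [-27.0000 6.0000; -78.0000 14.0000]
S = R + BᵀPB = [1 0; 0 1] + [45.0000 120.0000; 120.0000 340.0000] = [46.0000 120.0000; 120.0000 341.0000]
BᵀPA = [69.0000 66.0000; 206.0000 184.0000]
K = S⁻¹·BᵀPA = [-0.9261 0.3313; 0.9300 0.4230]
A−BK = [-0.2061 0.0233; -1.0816 0.1602]
AᵀP(A−BK) = [2.3196 0.0016; 0.0016 0.3017]
P' = Q + AᵀP(A−BK) = [11.3196 0.0016; 0.0016 4.3017]
tr(P') = 15.6213


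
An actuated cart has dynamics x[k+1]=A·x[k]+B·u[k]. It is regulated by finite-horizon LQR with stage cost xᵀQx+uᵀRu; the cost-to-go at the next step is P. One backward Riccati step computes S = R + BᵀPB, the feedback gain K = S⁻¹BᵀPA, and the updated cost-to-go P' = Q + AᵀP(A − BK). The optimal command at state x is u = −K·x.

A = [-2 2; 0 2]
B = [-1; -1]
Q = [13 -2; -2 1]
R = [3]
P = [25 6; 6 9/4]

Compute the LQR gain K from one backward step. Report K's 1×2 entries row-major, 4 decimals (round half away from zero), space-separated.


BᵀP = [-31.0000 -8.2500]
S = R + BᵀPB = [3] + [39.2500] = [42.2500]
BᵀPA = [62.0000 -78.5000]
K = S⁻¹·BᵀPA = [1.4675 -1.8580]
A−BK = [-0.5325 0.1420; 1.4675 0.1420]
AᵀP(A−BK) = [9.0178 -8.8047; -8.8047 11.1479]
P' = Q + AᵀP(A−BK) = [22.0178 -10.8047; -10.8047 12.1479]
tr(P') = 34.1657

1.4675 -1.8580


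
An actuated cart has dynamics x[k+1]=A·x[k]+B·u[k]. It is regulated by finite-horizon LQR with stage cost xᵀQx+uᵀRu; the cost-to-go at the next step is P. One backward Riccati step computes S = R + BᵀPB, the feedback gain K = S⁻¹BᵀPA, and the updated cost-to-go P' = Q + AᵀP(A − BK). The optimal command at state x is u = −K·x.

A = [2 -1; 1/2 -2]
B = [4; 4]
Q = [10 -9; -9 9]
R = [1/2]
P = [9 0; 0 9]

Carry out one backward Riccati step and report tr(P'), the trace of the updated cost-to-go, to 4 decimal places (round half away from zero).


33.7439

BᵀP = [36.0000 36.0000]
S = R + BᵀPB = [1/2] + [288.0000] = [288.5000]
BᵀPA = [90.0000 -108.0000]
K = S⁻¹·BᵀPA = [0.3120 -0.3744]
A−BK = [0.7522 0.4974; -0.7478 -0.5026]
AᵀP(A−BK) = [10.1737 6.6915; 6.6915 4.5702]
P' = Q + AᵀP(A−BK) = [20.1737 -2.3085; -2.3085 13.5702]
tr(P') = 33.7439


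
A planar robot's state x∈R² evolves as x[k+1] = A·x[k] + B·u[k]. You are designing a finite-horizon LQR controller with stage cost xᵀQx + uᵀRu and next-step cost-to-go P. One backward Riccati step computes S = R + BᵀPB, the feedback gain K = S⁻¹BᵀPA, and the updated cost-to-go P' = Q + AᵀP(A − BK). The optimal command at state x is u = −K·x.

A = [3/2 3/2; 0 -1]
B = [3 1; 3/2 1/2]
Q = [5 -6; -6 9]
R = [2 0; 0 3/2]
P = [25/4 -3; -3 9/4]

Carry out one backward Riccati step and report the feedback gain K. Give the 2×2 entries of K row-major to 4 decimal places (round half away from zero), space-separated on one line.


BᵀP = [14.2500 -5.6250; 4.7500 -1.8750]
S = R + BᵀPB = [2 0; 0 3/2] + [34.3125 11.4375; 11.4375 3.8125] = [36.3125 11.4375; 11.4375 5.3125]
BᵀPA = [21.3750 27.0000; 7.1250 9.0000]
K = S⁻¹·BᵀPA = [0.5164 0.6522; 0.2295 0.2899]
A−BK = [-0.2786 -0.7466; -0.8893 -2.1233]
AᵀP(A−BK) = [1.3903 2.5555; 2.5555 5.0931]
P' = Q + AᵀP(A−BK) = [6.3903 -3.4445; -3.4445 14.0931]
tr(P') = 20.4833

0.5164 0.6522 0.2295 0.2899


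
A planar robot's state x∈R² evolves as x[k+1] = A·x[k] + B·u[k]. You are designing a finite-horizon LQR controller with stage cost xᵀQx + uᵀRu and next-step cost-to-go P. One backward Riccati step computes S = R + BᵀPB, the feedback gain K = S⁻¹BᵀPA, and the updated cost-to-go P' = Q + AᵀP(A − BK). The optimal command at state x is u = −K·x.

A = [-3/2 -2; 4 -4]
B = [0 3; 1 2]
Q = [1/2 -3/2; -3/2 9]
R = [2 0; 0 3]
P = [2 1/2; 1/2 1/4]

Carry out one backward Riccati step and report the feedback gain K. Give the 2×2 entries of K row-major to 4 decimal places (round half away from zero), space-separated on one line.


0.2034 -0.2034 -0.1038 -0.7712

BᵀP = [0.5000 0.2500; 7.0000 2.0000]
S = R + BᵀPB = [2 0; 0 3] + [0.2500 2.0000; 2.0000 25.0000] = [2.2500 2.0000; 2.0000 28.0000]
BᵀPA = [0.2500 -2.0000; -2.5000 -22.0000]
K = S⁻¹·BᵀPA = [0.2034 -0.2034; -0.1038 -0.7712]
A−BK = [-1.1886 0.3136; 4.0042 -2.2542]
AᵀP(A−BK) = [2.1896 -0.8771; -0.8771 2.6271]
P' = Q + AᵀP(A−BK) = [2.6896 -2.3771; -2.3771 11.6271]
tr(P') = 14.3167


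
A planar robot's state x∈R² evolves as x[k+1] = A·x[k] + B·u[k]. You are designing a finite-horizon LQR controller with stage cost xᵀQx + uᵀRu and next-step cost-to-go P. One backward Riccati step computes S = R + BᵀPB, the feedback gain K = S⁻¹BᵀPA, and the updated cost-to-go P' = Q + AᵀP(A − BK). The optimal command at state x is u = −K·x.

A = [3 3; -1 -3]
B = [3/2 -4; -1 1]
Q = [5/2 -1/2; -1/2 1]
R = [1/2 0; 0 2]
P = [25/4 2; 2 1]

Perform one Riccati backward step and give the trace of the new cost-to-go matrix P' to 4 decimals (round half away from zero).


5.9707

BᵀP = [7.3750 2.0000; -23.0000 -7.0000]
S = R + BᵀPB = [1/2 0; 0 2] + [9.0625 -27.5000; -27.5000 85.0000] = [9.5625 -27.5000; -27.5000 87.0000]
BᵀPA = [20.1250 16.1250; -62.0000 -48.0000]
K = S⁻¹·BᵀPA = [0.6061 1.0950; -0.5211 -0.2056]
A−BK = [0.0066 0.5351; 0.1272 -1.6994]
AᵀP(A−BK) = [0.7465 0.4657; 0.4657 1.7242]
P' = Q + AᵀP(A−BK) = [3.2465 -0.0343; -0.0343 2.7242]
tr(P') = 5.9707


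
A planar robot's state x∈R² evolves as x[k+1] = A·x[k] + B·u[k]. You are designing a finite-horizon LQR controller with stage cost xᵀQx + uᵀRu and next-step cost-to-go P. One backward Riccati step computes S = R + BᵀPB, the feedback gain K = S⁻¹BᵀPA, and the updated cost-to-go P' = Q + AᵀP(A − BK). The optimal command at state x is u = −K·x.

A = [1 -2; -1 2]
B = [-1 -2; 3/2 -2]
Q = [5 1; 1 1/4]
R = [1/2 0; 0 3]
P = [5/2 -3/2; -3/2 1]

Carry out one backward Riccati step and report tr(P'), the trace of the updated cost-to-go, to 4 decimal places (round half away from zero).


6.8853

BᵀP = [-4.7500 3.0000; -2.0000 1.0000]
S = R + BᵀPB = [1/2 0; 0 3] + [9.2500 3.5000; 3.5000 2.0000] = [9.7500 3.5000; 3.5000 5.0000]
BᵀPA = [-7.7500 15.5000; -3.0000 6.0000]
K = S⁻¹·BᵀPA = [-0.7740 1.5479; -0.0582 0.1164]
A−BK = [0.1096 -0.2192; 0.0445 -0.0890]
AᵀP(A−BK) = [0.3271 -0.6541; -0.6541 1.3082]
P' = Q + AᵀP(A−BK) = [5.3271 0.3459; 0.3459 1.5582]
tr(P') = 6.8853


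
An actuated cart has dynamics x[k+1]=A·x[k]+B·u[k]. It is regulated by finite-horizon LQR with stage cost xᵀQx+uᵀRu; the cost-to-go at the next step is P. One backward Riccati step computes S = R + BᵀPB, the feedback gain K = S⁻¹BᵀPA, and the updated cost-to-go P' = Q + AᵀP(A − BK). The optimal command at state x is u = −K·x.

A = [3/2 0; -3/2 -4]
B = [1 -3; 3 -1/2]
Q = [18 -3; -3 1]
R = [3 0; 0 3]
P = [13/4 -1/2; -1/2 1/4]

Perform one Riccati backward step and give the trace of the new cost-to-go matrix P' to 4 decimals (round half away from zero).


22.5879

BᵀP = [1.7500 0.2500; -9.5000 1.3750]
S = R + BᵀPB = [3 0; 0 3] + [2.5000 -5.3750; -5.3750 27.8125] = [5.5000 -5.3750; -5.3750 30.8125]
BᵀPA = [2.2500 -1.0000; -16.3125 -5.5000]
K = S⁻¹·BᵀPA = [-0.1305 -0.4295; -0.5522 -0.2534]
A−BK = [-0.0260 -0.3308; -1.3845 -2.8383]
AᵀP(A−BK) = [1.4112 1.3324; 1.3324 2.1767]
P' = Q + AᵀP(A−BK) = [19.4112 -1.6676; -1.6676 3.1767]
tr(P') = 22.5879


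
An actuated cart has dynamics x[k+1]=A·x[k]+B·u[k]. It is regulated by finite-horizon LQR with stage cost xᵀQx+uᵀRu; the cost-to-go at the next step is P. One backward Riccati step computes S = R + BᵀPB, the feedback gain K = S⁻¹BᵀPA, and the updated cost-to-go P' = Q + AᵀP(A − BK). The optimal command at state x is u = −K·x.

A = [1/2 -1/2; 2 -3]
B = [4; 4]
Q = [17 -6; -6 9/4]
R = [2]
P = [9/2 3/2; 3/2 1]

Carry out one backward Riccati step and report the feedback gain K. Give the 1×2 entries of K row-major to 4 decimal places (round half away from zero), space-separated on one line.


BᵀP = [24.0000 10.0000]
S = R + BᵀPB = [2] + [136.0000] = [138.0000]
BᵀPA = [32.0000 -42.0000]
K = S⁻¹·BᵀPA = [0.2319 -0.3043]
A−BK = [-0.4275 0.7174; 1.0725 -1.7826]
AᵀP(A−BK) = [0.7047 -1.1359; -1.1359 1.8424]
P' = Q + AᵀP(A−BK) = [17.7047 -7.1359; -7.1359 4.0924]
tr(P') = 21.7971

0.2319 -0.3043


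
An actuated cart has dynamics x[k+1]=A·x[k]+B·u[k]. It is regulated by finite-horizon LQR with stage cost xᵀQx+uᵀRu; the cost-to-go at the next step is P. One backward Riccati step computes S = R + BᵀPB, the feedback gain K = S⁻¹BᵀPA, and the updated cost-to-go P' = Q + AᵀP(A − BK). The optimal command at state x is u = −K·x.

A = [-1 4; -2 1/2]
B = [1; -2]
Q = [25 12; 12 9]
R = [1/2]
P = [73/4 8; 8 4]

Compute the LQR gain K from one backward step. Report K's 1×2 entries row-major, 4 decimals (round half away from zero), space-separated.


BᵀP = [2.2500 0.0000]
S = R + BᵀPB = [1/2] + [2.2500] = [2.7500]
BᵀPA = [-2.2500 9.0000]
K = S⁻¹·BᵀPA = [-0.8182 3.2727]
A−BK = [-0.1818 0.7273; -3.6364 7.0455]
AᵀP(A−BK) = [64.4091 -137.6364; -137.6364 295.5455]
P' = Q + AᵀP(A−BK) = [89.4091 -125.6364; -125.6364 304.5455]
tr(P') = 393.9545

-0.8182 3.2727


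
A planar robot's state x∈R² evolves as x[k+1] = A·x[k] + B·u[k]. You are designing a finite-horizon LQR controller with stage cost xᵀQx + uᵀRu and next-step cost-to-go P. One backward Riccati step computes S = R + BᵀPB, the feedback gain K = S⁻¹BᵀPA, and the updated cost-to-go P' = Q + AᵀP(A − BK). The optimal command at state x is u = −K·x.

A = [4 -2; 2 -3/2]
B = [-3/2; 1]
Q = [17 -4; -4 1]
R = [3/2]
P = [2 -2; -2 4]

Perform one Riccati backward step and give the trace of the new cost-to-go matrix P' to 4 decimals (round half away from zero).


BᵀP = [-5.0000 7.0000]
S = R + BᵀPB = [3/2] + [14.5000] = [16.0000]
BᵀPA = [-6.0000 -0.5000]
K = S⁻¹·BᵀPA = [-0.3750 -0.0313]
A−BK = [3.4375 -2.0469; 2.3750 -1.4688]
AᵀP(A−BK) = [13.7500 -8.1875; -8.1875 4.9844]
P' = Q + AᵀP(A−BK) = [30.7500 -12.1875; -12.1875 5.9844]
tr(P') = 36.7344

36.7344


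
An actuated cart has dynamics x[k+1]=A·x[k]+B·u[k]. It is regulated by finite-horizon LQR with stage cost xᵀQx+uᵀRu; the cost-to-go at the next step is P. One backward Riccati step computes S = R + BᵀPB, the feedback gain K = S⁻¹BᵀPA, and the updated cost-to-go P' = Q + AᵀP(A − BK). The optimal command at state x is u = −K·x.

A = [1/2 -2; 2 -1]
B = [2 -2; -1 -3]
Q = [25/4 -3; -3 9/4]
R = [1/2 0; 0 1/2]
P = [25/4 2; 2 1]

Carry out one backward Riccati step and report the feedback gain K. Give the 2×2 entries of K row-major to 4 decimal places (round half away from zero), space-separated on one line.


-0.2160 -0.4609 -0.5082 0.5158

BᵀP = [10.5000 3.0000; -18.5000 -7.0000]
S = R + BᵀPB = [1/2 0; 0 1/2] + [18.0000 -30.0000; -30.0000 58.0000] = [18.5000 -30.0000; -30.0000 58.5000]
BᵀPA = [11.2500 -24.0000; -23.2500 44.0000]
K = S⁻¹·BᵀPA = [-0.2160 -0.4609; -0.5082 0.5158]
A−BK = [-0.0844 -0.0466; 0.2593 0.0864]
AᵀP(A−BK) = [0.1767 -0.0730; -0.0730 0.2442]
P' = Q + AᵀP(A−BK) = [6.4267 -3.0730; -3.0730 2.4942]
tr(P') = 8.9209


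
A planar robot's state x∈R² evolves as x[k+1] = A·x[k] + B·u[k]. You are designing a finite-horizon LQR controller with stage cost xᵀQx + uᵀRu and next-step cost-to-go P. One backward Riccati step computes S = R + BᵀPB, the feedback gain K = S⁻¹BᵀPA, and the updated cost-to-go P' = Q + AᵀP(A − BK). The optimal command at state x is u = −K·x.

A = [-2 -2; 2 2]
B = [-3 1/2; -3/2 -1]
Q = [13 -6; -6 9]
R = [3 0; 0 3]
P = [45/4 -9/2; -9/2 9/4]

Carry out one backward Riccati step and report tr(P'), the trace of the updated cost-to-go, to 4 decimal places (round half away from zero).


BᵀP = [-27.0000 10.1250; 10.1250 -4.5000]
S = R + BᵀPB = [3 0; 0 3] + [65.8125 -23.6250; -23.6250 9.5625] = [68.8125 -23.6250; -23.6250 12.5625]
BᵀPA = [74.2500 74.2500; -29.2500 -29.2500]
K = S⁻¹·BᵀPA = [0.7892 0.7892; -0.8443 -0.8443]
A−BK = [0.7896 0.7896; 2.3395 2.3395]
AᵀP(A−BK) = [6.7100 6.7100; 6.7100 6.7100]
P' = Q + AᵀP(A−BK) = [19.7100 0.7100; 0.7100 15.7100]
tr(P') = 35.4199

35.4199


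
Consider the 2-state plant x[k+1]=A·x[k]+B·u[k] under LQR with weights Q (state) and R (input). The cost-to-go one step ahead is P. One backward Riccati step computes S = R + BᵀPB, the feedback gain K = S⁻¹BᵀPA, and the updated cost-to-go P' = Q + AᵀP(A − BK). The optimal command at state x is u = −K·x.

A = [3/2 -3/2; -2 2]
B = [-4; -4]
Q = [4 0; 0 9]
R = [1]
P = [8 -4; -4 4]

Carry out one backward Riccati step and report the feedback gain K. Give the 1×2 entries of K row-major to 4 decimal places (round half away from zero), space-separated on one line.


-0.3692 0.3692

BᵀP = [-16.0000 0.0000]
S = R + BᵀPB = [1] + [64.0000] = [65.0000]
BᵀPA = [-24.0000 24.0000]
K = S⁻¹·BᵀPA = [-0.3692 0.3692]
A−BK = [0.0231 -0.0231; -3.4769 3.4769]
AᵀP(A−BK) = [49.1385 -49.1385; -49.1385 49.1385]
P' = Q + AᵀP(A−BK) = [53.1385 -49.1385; -49.1385 58.1385]
tr(P') = 111.2769


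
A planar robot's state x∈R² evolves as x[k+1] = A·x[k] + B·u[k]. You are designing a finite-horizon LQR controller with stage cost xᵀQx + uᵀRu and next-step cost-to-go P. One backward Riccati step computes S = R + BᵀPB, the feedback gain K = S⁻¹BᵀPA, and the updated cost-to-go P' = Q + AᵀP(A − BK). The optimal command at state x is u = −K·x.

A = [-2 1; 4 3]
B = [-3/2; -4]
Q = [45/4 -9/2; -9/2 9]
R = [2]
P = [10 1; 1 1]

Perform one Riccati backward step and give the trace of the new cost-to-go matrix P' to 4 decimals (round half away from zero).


BᵀP = [-19.0000 -5.5000]
S = R + BᵀPB = [2] + [50.5000] = [52.5000]
BᵀPA = [16.0000 -35.5000]
K = S⁻¹·BᵀPA = [0.3048 -0.6762]
A−BK = [-1.5429 -0.0143; 5.2190 0.2952]
AᵀP(A−BK) = [35.1238 0.8190; 0.8190 0.9952]
P' = Q + AᵀP(A−BK) = [46.3738 -3.6810; -3.6810 9.9952]
tr(P') = 56.3690

56.3690


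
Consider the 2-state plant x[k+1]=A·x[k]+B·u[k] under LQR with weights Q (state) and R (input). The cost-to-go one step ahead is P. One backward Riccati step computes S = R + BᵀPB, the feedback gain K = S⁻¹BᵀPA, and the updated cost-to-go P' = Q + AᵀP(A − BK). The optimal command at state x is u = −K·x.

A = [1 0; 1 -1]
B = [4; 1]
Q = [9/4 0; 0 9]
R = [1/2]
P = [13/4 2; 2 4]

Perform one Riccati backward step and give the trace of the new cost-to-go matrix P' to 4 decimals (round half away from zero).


BᵀP = [15.0000 12.0000]
S = R + BᵀPB = [1/2] + [72.0000] = [72.5000]
BᵀPA = [27.0000 -12.0000]
K = S⁻¹·BᵀPA = [0.3724 -0.1655]
A−BK = [-0.4897 0.6621; 0.6276 -0.8345]
AᵀP(A−BK) = [1.1948 -1.5310; -1.5310 2.0138]
P' = Q + AᵀP(A−BK) = [3.4448 -1.5310; -1.5310 11.0138]
tr(P') = 14.4586

14.4586
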